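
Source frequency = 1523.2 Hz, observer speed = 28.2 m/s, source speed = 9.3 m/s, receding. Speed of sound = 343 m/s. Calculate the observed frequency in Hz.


Given values:
  f_s = 1523.2 Hz, v_o = 28.2 m/s, v_s = 9.3 m/s
  Direction: receding
Formula: f_o = f_s * (c - v_o) / (c + v_s)
Numerator: c - v_o = 343 - 28.2 = 314.8
Denominator: c + v_s = 343 + 9.3 = 352.3
f_o = 1523.2 * 314.8 / 352.3 = 1361.07

1361.07 Hz


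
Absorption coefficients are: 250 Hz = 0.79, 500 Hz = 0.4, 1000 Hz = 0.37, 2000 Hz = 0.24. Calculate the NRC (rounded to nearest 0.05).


Given values:
  a_250 = 0.79, a_500 = 0.4
  a_1000 = 0.37, a_2000 = 0.24
Formula: NRC = (a250 + a500 + a1000 + a2000) / 4
Sum = 0.79 + 0.4 + 0.37 + 0.24 = 1.8
NRC = 1.8 / 4 = 0.45
Rounded to nearest 0.05: 0.45

0.45


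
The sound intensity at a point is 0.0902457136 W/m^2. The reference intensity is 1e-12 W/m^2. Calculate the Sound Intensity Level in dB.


Given values:
  I = 0.0902457136 W/m^2
  I_ref = 1e-12 W/m^2
Formula: SIL = 10 * log10(I / I_ref)
Compute ratio: I / I_ref = 90245713600
Compute log10: log10(90245713600) = 10.955427
Multiply: SIL = 10 * 10.955427 = 109.55

109.55 dB


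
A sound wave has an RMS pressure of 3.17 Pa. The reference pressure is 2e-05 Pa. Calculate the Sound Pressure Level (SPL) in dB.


Given values:
  p = 3.17 Pa
  p_ref = 2e-05 Pa
Formula: SPL = 20 * log10(p / p_ref)
Compute ratio: p / p_ref = 3.17 / 2e-05 = 158500
Compute log10: log10(158500) = 5.200029
Multiply: SPL = 20 * 5.200029 = 104.0

104.0 dB


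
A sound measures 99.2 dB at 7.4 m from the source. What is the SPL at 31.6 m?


Given values:
  SPL1 = 99.2 dB, r1 = 7.4 m, r2 = 31.6 m
Formula: SPL2 = SPL1 - 20 * log10(r2 / r1)
Compute ratio: r2 / r1 = 31.6 / 7.4 = 4.2703
Compute log10: log10(4.2703) = 0.630458
Compute drop: 20 * 0.630458 = 12.6092
SPL2 = 99.2 - 12.6092 = 86.59

86.59 dB


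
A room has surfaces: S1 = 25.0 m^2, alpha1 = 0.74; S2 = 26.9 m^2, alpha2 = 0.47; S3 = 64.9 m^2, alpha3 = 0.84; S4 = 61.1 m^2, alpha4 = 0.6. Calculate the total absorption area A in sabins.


Given surfaces:
  Surface 1: 25.0 * 0.74 = 18.5
  Surface 2: 26.9 * 0.47 = 12.643
  Surface 3: 64.9 * 0.84 = 54.516
  Surface 4: 61.1 * 0.6 = 36.66
Formula: A = sum(Si * alpha_i)
A = 18.5 + 12.643 + 54.516 + 36.66
A = 122.32

122.32 sabins


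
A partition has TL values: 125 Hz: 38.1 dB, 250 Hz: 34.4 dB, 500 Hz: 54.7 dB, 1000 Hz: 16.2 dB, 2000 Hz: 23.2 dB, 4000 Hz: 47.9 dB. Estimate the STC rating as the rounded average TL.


Given TL values at each frequency:
  125 Hz: 38.1 dB
  250 Hz: 34.4 dB
  500 Hz: 54.7 dB
  1000 Hz: 16.2 dB
  2000 Hz: 23.2 dB
  4000 Hz: 47.9 dB
Formula: STC ~ round(average of TL values)
Sum = 38.1 + 34.4 + 54.7 + 16.2 + 23.2 + 47.9 = 214.5
Average = 214.5 / 6 = 35.75
Rounded: 36

36


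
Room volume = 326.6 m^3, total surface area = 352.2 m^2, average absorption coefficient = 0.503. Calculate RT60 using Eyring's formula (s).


Given values:
  V = 326.6 m^3, S = 352.2 m^2, alpha = 0.503
Formula: RT60 = 0.161 * V / (-S * ln(1 - alpha))
Compute ln(1 - 0.503) = ln(0.497) = -0.699165
Denominator: -352.2 * -0.699165 = 246.2459
Numerator: 0.161 * 326.6 = 52.5826
RT60 = 52.5826 / 246.2459 = 0.214

0.214 s


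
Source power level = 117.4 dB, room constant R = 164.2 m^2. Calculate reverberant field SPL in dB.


Given values:
  Lw = 117.4 dB, R = 164.2 m^2
Formula: SPL = Lw + 10 * log10(4 / R)
Compute 4 / R = 4 / 164.2 = 0.024361
Compute 10 * log10(0.024361) = -16.133
SPL = 117.4 + (-16.133) = 101.27

101.27 dB


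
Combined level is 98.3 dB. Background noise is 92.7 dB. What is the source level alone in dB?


Given values:
  L_total = 98.3 dB, L_bg = 92.7 dB
Formula: L_source = 10 * log10(10^(L_total/10) - 10^(L_bg/10))
Convert to linear:
  10^(98.3/10) = 6760829753.9198
  10^(92.7/10) = 1862087136.6629
Difference: 6760829753.9198 - 1862087136.6629 = 4898742617.2569
L_source = 10 * log10(4898742617.2569) = 96.9

96.9 dB


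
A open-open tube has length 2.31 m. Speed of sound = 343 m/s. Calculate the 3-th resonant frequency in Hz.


Given values:
  Tube type: open-open, L = 2.31 m, c = 343 m/s, n = 3
Formula: f_n = n * c / (2 * L)
Compute 2 * L = 2 * 2.31 = 4.62
f = 3 * 343 / 4.62
f = 222.73

222.73 Hz


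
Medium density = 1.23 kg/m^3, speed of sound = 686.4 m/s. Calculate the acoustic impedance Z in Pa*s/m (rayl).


Given values:
  rho = 1.23 kg/m^3
  c = 686.4 m/s
Formula: Z = rho * c
Z = 1.23 * 686.4
Z = 844.27

844.27 rayl


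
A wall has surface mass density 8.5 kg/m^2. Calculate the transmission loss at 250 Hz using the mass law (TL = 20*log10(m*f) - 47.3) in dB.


Given values:
  m = 8.5 kg/m^2, f = 250 Hz
Formula: TL = 20 * log10(m * f) - 47.3
Compute m * f = 8.5 * 250 = 2125.0
Compute log10(2125.0) = 3.327359
Compute 20 * 3.327359 = 66.5472
TL = 66.5472 - 47.3 = 19.25

19.25 dB


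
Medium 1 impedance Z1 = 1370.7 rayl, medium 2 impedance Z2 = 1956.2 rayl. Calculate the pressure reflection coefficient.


Given values:
  Z1 = 1370.7 rayl, Z2 = 1956.2 rayl
Formula: R = (Z2 - Z1) / (Z2 + Z1)
Numerator: Z2 - Z1 = 1956.2 - 1370.7 = 585.5
Denominator: Z2 + Z1 = 1956.2 + 1370.7 = 3326.9
R = 585.5 / 3326.9 = 0.176

0.176


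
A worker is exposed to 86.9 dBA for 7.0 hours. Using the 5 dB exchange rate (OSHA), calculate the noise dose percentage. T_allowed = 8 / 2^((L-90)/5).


Given values:
  L = 86.9 dBA, T = 7.0 hours
Formula: T_allowed = 8 / 2^((L - 90) / 5)
Compute exponent: (86.9 - 90) / 5 = -0.62
Compute 2^(-0.62) = 0.650671
T_allowed = 8 / 0.650671 = 12.295 hours
Dose = (T / T_allowed) * 100
Dose = (7.0 / 12.295) * 100 = 56.93

56.93 %


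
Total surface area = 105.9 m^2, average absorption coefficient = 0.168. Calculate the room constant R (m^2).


Given values:
  S = 105.9 m^2, alpha = 0.168
Formula: R = S * alpha / (1 - alpha)
Numerator: 105.9 * 0.168 = 17.7912
Denominator: 1 - 0.168 = 0.832
R = 17.7912 / 0.832 = 21.38

21.38 m^2


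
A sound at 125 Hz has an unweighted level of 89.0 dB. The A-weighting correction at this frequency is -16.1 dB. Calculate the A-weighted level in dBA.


Given values:
  SPL = 89.0 dB
  A-weighting at 125 Hz = -16.1 dB
Formula: L_A = SPL + A_weight
L_A = 89.0 + (-16.1)
L_A = 72.9

72.9 dBA


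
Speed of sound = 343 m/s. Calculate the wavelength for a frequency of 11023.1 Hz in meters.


Given values:
  c = 343 m/s, f = 11023.1 Hz
Formula: lambda = c / f
lambda = 343 / 11023.1
lambda = 0.0311

0.0311 m


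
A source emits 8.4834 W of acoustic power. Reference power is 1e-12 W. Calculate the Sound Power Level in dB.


Given values:
  W = 8.4834 W
  W_ref = 1e-12 W
Formula: SWL = 10 * log10(W / W_ref)
Compute ratio: W / W_ref = 8483400000000
Compute log10: log10(8483400000000) = 12.92857
Multiply: SWL = 10 * 12.92857 = 129.29

129.29 dB


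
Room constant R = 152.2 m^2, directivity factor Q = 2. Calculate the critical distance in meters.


Given values:
  R = 152.2 m^2, Q = 2
Formula: d_c = 0.141 * sqrt(Q * R)
Compute Q * R = 2 * 152.2 = 304.4
Compute sqrt(304.4) = 17.4471
d_c = 0.141 * 17.4471 = 2.46

2.46 m


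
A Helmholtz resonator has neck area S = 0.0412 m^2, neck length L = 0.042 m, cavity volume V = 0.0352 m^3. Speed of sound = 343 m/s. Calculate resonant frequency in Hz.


Given values:
  S = 0.0412 m^2, L = 0.042 m, V = 0.0352 m^3, c = 343 m/s
Formula: f = (c / (2*pi)) * sqrt(S / (V * L))
Compute V * L = 0.0352 * 0.042 = 0.0014784
Compute S / (V * L) = 0.0412 / 0.0014784 = 27.868
Compute sqrt(27.868) = 5.279015
Compute c / (2*pi) = 343 / 6.283185 = 54.590148
f = 54.590148 * 5.279015 = 288.18

288.18 Hz


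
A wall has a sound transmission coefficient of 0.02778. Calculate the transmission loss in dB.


Given values:
  tau = 0.02778
Formula: TL = 10 * log10(1 / tau)
Compute 1 / tau = 1 / 0.02778 = 35.9971
Compute log10(35.9971) = 1.556268
TL = 10 * 1.556268 = 15.56

15.56 dB


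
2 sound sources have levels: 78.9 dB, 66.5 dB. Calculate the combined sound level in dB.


Formula: L_total = 10 * log10( sum(10^(Li/10)) )
  Source 1: 10^(78.9/10) = 77624711.6629
  Source 2: 10^(66.5/10) = 4466835.9215
Sum of linear values = 82091547.5844
L_total = 10 * log10(82091547.5844) = 79.14

79.14 dB


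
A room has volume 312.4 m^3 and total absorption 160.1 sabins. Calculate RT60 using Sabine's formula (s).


Given values:
  V = 312.4 m^3
  A = 160.1 sabins
Formula: RT60 = 0.161 * V / A
Numerator: 0.161 * 312.4 = 50.2964
RT60 = 50.2964 / 160.1 = 0.314

0.314 s


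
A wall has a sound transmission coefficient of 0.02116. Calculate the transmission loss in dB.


Given values:
  tau = 0.02116
Formula: TL = 10 * log10(1 / tau)
Compute 1 / tau = 1 / 0.02116 = 47.259
Compute log10(47.259) = 1.674485
TL = 10 * 1.674485 = 16.74

16.74 dB


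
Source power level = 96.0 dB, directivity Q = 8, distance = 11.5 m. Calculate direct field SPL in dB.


Given values:
  Lw = 96.0 dB, Q = 8, r = 11.5 m
Formula: SPL = Lw + 10 * log10(Q / (4 * pi * r^2))
Compute 4 * pi * r^2 = 4 * pi * 11.5^2 = 1661.9025
Compute Q / denom = 8 / 1661.9025 = 0.00481376
Compute 10 * log10(0.00481376) = -23.1752
SPL = 96.0 + (-23.1752) = 72.82

72.82 dB


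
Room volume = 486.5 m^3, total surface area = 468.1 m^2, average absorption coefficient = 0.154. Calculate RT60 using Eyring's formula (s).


Given values:
  V = 486.5 m^3, S = 468.1 m^2, alpha = 0.154
Formula: RT60 = 0.161 * V / (-S * ln(1 - alpha))
Compute ln(1 - 0.154) = ln(0.846) = -0.167236
Denominator: -468.1 * -0.167236 = 78.2832
Numerator: 0.161 * 486.5 = 78.3265
RT60 = 78.3265 / 78.2832 = 1.001

1.001 s


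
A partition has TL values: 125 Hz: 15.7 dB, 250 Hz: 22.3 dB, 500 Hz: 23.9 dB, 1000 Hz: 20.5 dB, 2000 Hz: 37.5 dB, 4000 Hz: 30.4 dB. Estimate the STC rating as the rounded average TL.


Given TL values at each frequency:
  125 Hz: 15.7 dB
  250 Hz: 22.3 dB
  500 Hz: 23.9 dB
  1000 Hz: 20.5 dB
  2000 Hz: 37.5 dB
  4000 Hz: 30.4 dB
Formula: STC ~ round(average of TL values)
Sum = 15.7 + 22.3 + 23.9 + 20.5 + 37.5 + 30.4 = 150.3
Average = 150.3 / 6 = 25.05
Rounded: 25

25


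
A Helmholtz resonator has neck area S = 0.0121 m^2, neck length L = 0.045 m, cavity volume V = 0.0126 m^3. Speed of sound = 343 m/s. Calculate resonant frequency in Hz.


Given values:
  S = 0.0121 m^2, L = 0.045 m, V = 0.0126 m^3, c = 343 m/s
Formula: f = (c / (2*pi)) * sqrt(S / (V * L))
Compute V * L = 0.0126 * 0.045 = 0.000567
Compute S / (V * L) = 0.0121 / 0.000567 = 21.3404
Compute sqrt(21.3404) = 4.619567
Compute c / (2*pi) = 343 / 6.283185 = 54.590148
f = 54.590148 * 4.619567 = 252.18

252.18 Hz


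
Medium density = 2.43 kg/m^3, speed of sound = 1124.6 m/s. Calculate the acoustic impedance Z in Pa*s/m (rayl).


Given values:
  rho = 2.43 kg/m^3
  c = 1124.6 m/s
Formula: Z = rho * c
Z = 2.43 * 1124.6
Z = 2732.78

2732.78 rayl


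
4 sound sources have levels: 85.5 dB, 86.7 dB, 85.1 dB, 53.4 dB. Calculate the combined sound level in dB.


Formula: L_total = 10 * log10( sum(10^(Li/10)) )
  Source 1: 10^(85.5/10) = 354813389.2336
  Source 2: 10^(86.7/10) = 467735141.2872
  Source 3: 10^(85.1/10) = 323593656.9296
  Source 4: 10^(53.4/10) = 218776.1624
Sum of linear values = 1146360963.6128
L_total = 10 * log10(1146360963.6128) = 90.59

90.59 dB


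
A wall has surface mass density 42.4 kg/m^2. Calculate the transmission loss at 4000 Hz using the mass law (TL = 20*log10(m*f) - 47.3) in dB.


Given values:
  m = 42.4 kg/m^2, f = 4000 Hz
Formula: TL = 20 * log10(m * f) - 47.3
Compute m * f = 42.4 * 4000 = 169600.0
Compute log10(169600.0) = 5.229426
Compute 20 * 5.229426 = 104.5885
TL = 104.5885 - 47.3 = 57.29

57.29 dB


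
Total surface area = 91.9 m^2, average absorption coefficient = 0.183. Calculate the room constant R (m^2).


Given values:
  S = 91.9 m^2, alpha = 0.183
Formula: R = S * alpha / (1 - alpha)
Numerator: 91.9 * 0.183 = 16.8177
Denominator: 1 - 0.183 = 0.817
R = 16.8177 / 0.817 = 20.58

20.58 m^2


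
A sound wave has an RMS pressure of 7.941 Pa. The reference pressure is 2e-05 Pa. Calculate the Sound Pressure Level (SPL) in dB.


Given values:
  p = 7.941 Pa
  p_ref = 2e-05 Pa
Formula: SPL = 20 * log10(p / p_ref)
Compute ratio: p / p_ref = 7.941 / 2e-05 = 397050
Compute log10: log10(397050) = 5.598845
Multiply: SPL = 20 * 5.598845 = 111.98

111.98 dB


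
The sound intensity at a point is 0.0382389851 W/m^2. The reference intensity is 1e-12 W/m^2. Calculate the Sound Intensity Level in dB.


Given values:
  I = 0.0382389851 W/m^2
  I_ref = 1e-12 W/m^2
Formula: SIL = 10 * log10(I / I_ref)
Compute ratio: I / I_ref = 38238985100
Compute log10: log10(38238985100) = 10.582506
Multiply: SIL = 10 * 10.582506 = 105.83

105.83 dB


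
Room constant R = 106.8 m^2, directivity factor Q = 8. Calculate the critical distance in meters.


Given values:
  R = 106.8 m^2, Q = 8
Formula: d_c = 0.141 * sqrt(Q * R)
Compute Q * R = 8 * 106.8 = 854.4
Compute sqrt(854.4) = 29.2301
d_c = 0.141 * 29.2301 = 4.121

4.121 m


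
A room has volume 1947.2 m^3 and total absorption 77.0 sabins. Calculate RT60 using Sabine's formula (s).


Given values:
  V = 1947.2 m^3
  A = 77.0 sabins
Formula: RT60 = 0.161 * V / A
Numerator: 0.161 * 1947.2 = 313.4992
RT60 = 313.4992 / 77.0 = 4.071

4.071 s


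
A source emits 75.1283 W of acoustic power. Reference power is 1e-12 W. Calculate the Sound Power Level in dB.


Given values:
  W = 75.1283 W
  W_ref = 1e-12 W
Formula: SWL = 10 * log10(W / W_ref)
Compute ratio: W / W_ref = 75128300000000
Compute log10: log10(75128300000000) = 13.875804
Multiply: SWL = 10 * 13.875804 = 138.76

138.76 dB


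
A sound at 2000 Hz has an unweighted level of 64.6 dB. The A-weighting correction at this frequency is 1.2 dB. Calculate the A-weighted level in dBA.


Given values:
  SPL = 64.6 dB
  A-weighting at 2000 Hz = 1.2 dB
Formula: L_A = SPL + A_weight
L_A = 64.6 + (1.2)
L_A = 65.8

65.8 dBA


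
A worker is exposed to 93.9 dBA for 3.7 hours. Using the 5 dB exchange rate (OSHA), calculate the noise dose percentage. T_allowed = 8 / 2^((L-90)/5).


Given values:
  L = 93.9 dBA, T = 3.7 hours
Formula: T_allowed = 8 / 2^((L - 90) / 5)
Compute exponent: (93.9 - 90) / 5 = 0.78
Compute 2^(0.78) = 1.717131
T_allowed = 8 / 1.717131 = 4.658934 hours
Dose = (T / T_allowed) * 100
Dose = (3.7 / 4.658934) * 100 = 79.42

79.42 %


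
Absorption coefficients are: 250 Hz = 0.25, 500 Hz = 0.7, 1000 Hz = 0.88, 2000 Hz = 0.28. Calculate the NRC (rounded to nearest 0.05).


Given values:
  a_250 = 0.25, a_500 = 0.7
  a_1000 = 0.88, a_2000 = 0.28
Formula: NRC = (a250 + a500 + a1000 + a2000) / 4
Sum = 0.25 + 0.7 + 0.88 + 0.28 = 2.11
NRC = 2.11 / 4 = 0.5275
Rounded to nearest 0.05: 0.55

0.55


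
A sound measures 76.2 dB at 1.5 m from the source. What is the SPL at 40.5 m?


Given values:
  SPL1 = 76.2 dB, r1 = 1.5 m, r2 = 40.5 m
Formula: SPL2 = SPL1 - 20 * log10(r2 / r1)
Compute ratio: r2 / r1 = 40.5 / 1.5 = 27.0
Compute log10: log10(27.0) = 1.431364
Compute drop: 20 * 1.431364 = 28.6273
SPL2 = 76.2 - 28.6273 = 47.57

47.57 dB


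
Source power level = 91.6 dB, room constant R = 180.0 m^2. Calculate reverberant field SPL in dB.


Given values:
  Lw = 91.6 dB, R = 180.0 m^2
Formula: SPL = Lw + 10 * log10(4 / R)
Compute 4 / R = 4 / 180.0 = 0.022222
Compute 10 * log10(0.022222) = -16.5322
SPL = 91.6 + (-16.5322) = 75.07

75.07 dB


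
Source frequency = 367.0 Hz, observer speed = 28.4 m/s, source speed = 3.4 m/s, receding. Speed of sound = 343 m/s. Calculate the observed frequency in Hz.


Given values:
  f_s = 367.0 Hz, v_o = 28.4 m/s, v_s = 3.4 m/s
  Direction: receding
Formula: f_o = f_s * (c - v_o) / (c + v_s)
Numerator: c - v_o = 343 - 28.4 = 314.6
Denominator: c + v_s = 343 + 3.4 = 346.4
f_o = 367.0 * 314.6 / 346.4 = 333.31

333.31 Hz


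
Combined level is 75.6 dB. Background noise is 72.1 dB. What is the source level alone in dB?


Given values:
  L_total = 75.6 dB, L_bg = 72.1 dB
Formula: L_source = 10 * log10(10^(L_total/10) - 10^(L_bg/10))
Convert to linear:
  10^(75.6/10) = 36307805.477
  10^(72.1/10) = 16218100.9736
Difference: 36307805.477 - 16218100.9736 = 20089704.5034
L_source = 10 * log10(20089704.5034) = 73.03

73.03 dB


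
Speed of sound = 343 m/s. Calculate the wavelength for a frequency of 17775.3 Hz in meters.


Given values:
  c = 343 m/s, f = 17775.3 Hz
Formula: lambda = c / f
lambda = 343 / 17775.3
lambda = 0.0193

0.0193 m


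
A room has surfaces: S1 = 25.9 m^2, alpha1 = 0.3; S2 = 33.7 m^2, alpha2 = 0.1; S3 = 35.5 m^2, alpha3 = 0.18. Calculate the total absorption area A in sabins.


Given surfaces:
  Surface 1: 25.9 * 0.3 = 7.77
  Surface 2: 33.7 * 0.1 = 3.37
  Surface 3: 35.5 * 0.18 = 6.39
Formula: A = sum(Si * alpha_i)
A = 7.77 + 3.37 + 6.39
A = 17.53

17.53 sabins


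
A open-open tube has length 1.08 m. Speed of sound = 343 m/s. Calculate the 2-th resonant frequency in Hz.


Given values:
  Tube type: open-open, L = 1.08 m, c = 343 m/s, n = 2
Formula: f_n = n * c / (2 * L)
Compute 2 * L = 2 * 1.08 = 2.16
f = 2 * 343 / 2.16
f = 317.59

317.59 Hz


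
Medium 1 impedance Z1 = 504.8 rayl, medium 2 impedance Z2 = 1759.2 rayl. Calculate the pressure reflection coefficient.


Given values:
  Z1 = 504.8 rayl, Z2 = 1759.2 rayl
Formula: R = (Z2 - Z1) / (Z2 + Z1)
Numerator: Z2 - Z1 = 1759.2 - 504.8 = 1254.4
Denominator: Z2 + Z1 = 1759.2 + 504.8 = 2264.0
R = 1254.4 / 2264.0 = 0.5541

0.5541


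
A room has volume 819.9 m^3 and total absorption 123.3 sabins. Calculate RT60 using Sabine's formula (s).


Given values:
  V = 819.9 m^3
  A = 123.3 sabins
Formula: RT60 = 0.161 * V / A
Numerator: 0.161 * 819.9 = 132.0039
RT60 = 132.0039 / 123.3 = 1.071

1.071 s


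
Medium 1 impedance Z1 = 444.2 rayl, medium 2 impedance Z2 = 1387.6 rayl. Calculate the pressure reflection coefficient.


Given values:
  Z1 = 444.2 rayl, Z2 = 1387.6 rayl
Formula: R = (Z2 - Z1) / (Z2 + Z1)
Numerator: Z2 - Z1 = 1387.6 - 444.2 = 943.4
Denominator: Z2 + Z1 = 1387.6 + 444.2 = 1831.8
R = 943.4 / 1831.8 = 0.515

0.515


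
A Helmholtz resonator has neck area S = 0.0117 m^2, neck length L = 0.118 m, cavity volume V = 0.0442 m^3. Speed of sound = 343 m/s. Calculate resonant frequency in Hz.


Given values:
  S = 0.0117 m^2, L = 0.118 m, V = 0.0442 m^3, c = 343 m/s
Formula: f = (c / (2*pi)) * sqrt(S / (V * L))
Compute V * L = 0.0442 * 0.118 = 0.0052156
Compute S / (V * L) = 0.0117 / 0.0052156 = 2.2433
Compute sqrt(2.2433) = 1.497765
Compute c / (2*pi) = 343 / 6.283185 = 54.590148
f = 54.590148 * 1.497765 = 81.76

81.76 Hz


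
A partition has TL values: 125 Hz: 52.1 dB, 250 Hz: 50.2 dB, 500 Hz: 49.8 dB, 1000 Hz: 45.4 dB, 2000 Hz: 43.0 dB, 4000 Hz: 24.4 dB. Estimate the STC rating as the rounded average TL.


Given TL values at each frequency:
  125 Hz: 52.1 dB
  250 Hz: 50.2 dB
  500 Hz: 49.8 dB
  1000 Hz: 45.4 dB
  2000 Hz: 43.0 dB
  4000 Hz: 24.4 dB
Formula: STC ~ round(average of TL values)
Sum = 52.1 + 50.2 + 49.8 + 45.4 + 43.0 + 24.4 = 264.9
Average = 264.9 / 6 = 44.15
Rounded: 44

44


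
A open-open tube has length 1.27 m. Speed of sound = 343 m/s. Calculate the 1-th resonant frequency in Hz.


Given values:
  Tube type: open-open, L = 1.27 m, c = 343 m/s, n = 1
Formula: f_n = n * c / (2 * L)
Compute 2 * L = 2 * 1.27 = 2.54
f = 1 * 343 / 2.54
f = 135.04

135.04 Hz


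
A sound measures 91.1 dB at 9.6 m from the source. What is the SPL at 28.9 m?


Given values:
  SPL1 = 91.1 dB, r1 = 9.6 m, r2 = 28.9 m
Formula: SPL2 = SPL1 - 20 * log10(r2 / r1)
Compute ratio: r2 / r1 = 28.9 / 9.6 = 3.0104
Compute log10: log10(3.0104) = 0.478624
Compute drop: 20 * 0.478624 = 9.5725
SPL2 = 91.1 - 9.5725 = 81.53

81.53 dB


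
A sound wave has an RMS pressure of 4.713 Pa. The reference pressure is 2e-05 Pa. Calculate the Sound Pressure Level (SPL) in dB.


Given values:
  p = 4.713 Pa
  p_ref = 2e-05 Pa
Formula: SPL = 20 * log10(p / p_ref)
Compute ratio: p / p_ref = 4.713 / 2e-05 = 235650
Compute log10: log10(235650) = 5.372267
Multiply: SPL = 20 * 5.372267 = 107.45

107.45 dB


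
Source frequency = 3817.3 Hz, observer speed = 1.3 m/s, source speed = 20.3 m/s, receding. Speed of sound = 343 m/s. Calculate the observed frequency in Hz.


Given values:
  f_s = 3817.3 Hz, v_o = 1.3 m/s, v_s = 20.3 m/s
  Direction: receding
Formula: f_o = f_s * (c - v_o) / (c + v_s)
Numerator: c - v_o = 343 - 1.3 = 341.7
Denominator: c + v_s = 343 + 20.3 = 363.3
f_o = 3817.3 * 341.7 / 363.3 = 3590.34

3590.34 Hz


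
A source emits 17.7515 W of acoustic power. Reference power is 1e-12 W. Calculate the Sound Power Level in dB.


Given values:
  W = 17.7515 W
  W_ref = 1e-12 W
Formula: SWL = 10 * log10(W / W_ref)
Compute ratio: W / W_ref = 17751500000000
Compute log10: log10(17751500000000) = 13.249235
Multiply: SWL = 10 * 13.249235 = 132.49

132.49 dB


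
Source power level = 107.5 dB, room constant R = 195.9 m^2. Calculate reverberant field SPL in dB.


Given values:
  Lw = 107.5 dB, R = 195.9 m^2
Formula: SPL = Lw + 10 * log10(4 / R)
Compute 4 / R = 4 / 195.9 = 0.020419
Compute 10 * log10(0.020419) = -16.8997
SPL = 107.5 + (-16.8997) = 90.6

90.6 dB


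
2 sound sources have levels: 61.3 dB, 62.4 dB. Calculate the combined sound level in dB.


Formula: L_total = 10 * log10( sum(10^(Li/10)) )
  Source 1: 10^(61.3/10) = 1348962.8826
  Source 2: 10^(62.4/10) = 1737800.8287
Sum of linear values = 3086763.7113
L_total = 10 * log10(3086763.7113) = 64.9

64.9 dB


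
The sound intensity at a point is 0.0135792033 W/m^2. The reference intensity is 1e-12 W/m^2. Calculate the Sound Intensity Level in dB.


Given values:
  I = 0.0135792033 W/m^2
  I_ref = 1e-12 W/m^2
Formula: SIL = 10 * log10(I / I_ref)
Compute ratio: I / I_ref = 13579203300
Compute log10: log10(13579203300) = 10.132874
Multiply: SIL = 10 * 10.132874 = 101.33

101.33 dB


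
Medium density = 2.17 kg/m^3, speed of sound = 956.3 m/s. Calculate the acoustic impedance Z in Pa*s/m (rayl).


Given values:
  rho = 2.17 kg/m^3
  c = 956.3 m/s
Formula: Z = rho * c
Z = 2.17 * 956.3
Z = 2075.17

2075.17 rayl


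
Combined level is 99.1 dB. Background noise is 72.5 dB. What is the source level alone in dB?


Given values:
  L_total = 99.1 dB, L_bg = 72.5 dB
Formula: L_source = 10 * log10(10^(L_total/10) - 10^(L_bg/10))
Convert to linear:
  10^(99.1/10) = 8128305161.641
  10^(72.5/10) = 17782794.1004
Difference: 8128305161.641 - 17782794.1004 = 8110522367.5406
L_source = 10 * log10(8110522367.5406) = 99.09

99.09 dB


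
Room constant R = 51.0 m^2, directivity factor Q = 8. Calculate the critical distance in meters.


Given values:
  R = 51.0 m^2, Q = 8
Formula: d_c = 0.141 * sqrt(Q * R)
Compute Q * R = 8 * 51.0 = 408.0
Compute sqrt(408.0) = 20.199
d_c = 0.141 * 20.199 = 2.848

2.848 m


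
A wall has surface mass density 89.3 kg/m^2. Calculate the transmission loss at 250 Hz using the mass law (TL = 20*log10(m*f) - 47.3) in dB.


Given values:
  m = 89.3 kg/m^2, f = 250 Hz
Formula: TL = 20 * log10(m * f) - 47.3
Compute m * f = 89.3 * 250 = 22325.0
Compute log10(22325.0) = 4.348791
Compute 20 * 4.348791 = 86.9758
TL = 86.9758 - 47.3 = 39.68

39.68 dB


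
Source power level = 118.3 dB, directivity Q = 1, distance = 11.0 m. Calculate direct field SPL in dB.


Given values:
  Lw = 118.3 dB, Q = 1, r = 11.0 m
Formula: SPL = Lw + 10 * log10(Q / (4 * pi * r^2))
Compute 4 * pi * r^2 = 4 * pi * 11.0^2 = 1520.5308
Compute Q / denom = 1 / 1520.5308 = 0.00065767
Compute 10 * log10(0.00065767) = -31.8199
SPL = 118.3 + (-31.8199) = 86.48

86.48 dB


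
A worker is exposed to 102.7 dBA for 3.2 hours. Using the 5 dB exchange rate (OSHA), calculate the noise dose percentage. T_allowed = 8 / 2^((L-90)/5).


Given values:
  L = 102.7 dBA, T = 3.2 hours
Formula: T_allowed = 8 / 2^((L - 90) / 5)
Compute exponent: (102.7 - 90) / 5 = 2.54
Compute 2^(2.54) = 5.81589
T_allowed = 8 / 5.81589 = 1.375542 hours
Dose = (T / T_allowed) * 100
Dose = (3.2 / 1.375542) * 100 = 232.64

232.64 %


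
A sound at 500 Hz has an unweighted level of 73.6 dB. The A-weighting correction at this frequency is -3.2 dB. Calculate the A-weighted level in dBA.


Given values:
  SPL = 73.6 dB
  A-weighting at 500 Hz = -3.2 dB
Formula: L_A = SPL + A_weight
L_A = 73.6 + (-3.2)
L_A = 70.4

70.4 dBA


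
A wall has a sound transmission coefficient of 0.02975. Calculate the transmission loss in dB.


Given values:
  tau = 0.02975
Formula: TL = 10 * log10(1 / tau)
Compute 1 / tau = 1 / 0.02975 = 33.6134
Compute log10(33.6134) = 1.526512
TL = 10 * 1.526512 = 15.27

15.27 dB


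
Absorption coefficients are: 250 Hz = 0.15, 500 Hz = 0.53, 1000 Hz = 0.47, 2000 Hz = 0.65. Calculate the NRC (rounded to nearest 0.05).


Given values:
  a_250 = 0.15, a_500 = 0.53
  a_1000 = 0.47, a_2000 = 0.65
Formula: NRC = (a250 + a500 + a1000 + a2000) / 4
Sum = 0.15 + 0.53 + 0.47 + 0.65 = 1.8
NRC = 1.8 / 4 = 0.45
Rounded to nearest 0.05: 0.45

0.45


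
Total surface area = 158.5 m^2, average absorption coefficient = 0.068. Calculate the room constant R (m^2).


Given values:
  S = 158.5 m^2, alpha = 0.068
Formula: R = S * alpha / (1 - alpha)
Numerator: 158.5 * 0.068 = 10.778
Denominator: 1 - 0.068 = 0.932
R = 10.778 / 0.932 = 11.56

11.56 m^2


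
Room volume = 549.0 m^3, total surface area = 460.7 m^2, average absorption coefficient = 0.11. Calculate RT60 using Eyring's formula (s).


Given values:
  V = 549.0 m^3, S = 460.7 m^2, alpha = 0.11
Formula: RT60 = 0.161 * V / (-S * ln(1 - alpha))
Compute ln(1 - 0.11) = ln(0.89) = -0.116534
Denominator: -460.7 * -0.116534 = 53.6872
Numerator: 0.161 * 549.0 = 88.389
RT60 = 88.389 / 53.6872 = 1.646

1.646 s


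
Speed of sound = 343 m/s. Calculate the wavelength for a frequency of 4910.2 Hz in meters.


Given values:
  c = 343 m/s, f = 4910.2 Hz
Formula: lambda = c / f
lambda = 343 / 4910.2
lambda = 0.0699

0.0699 m


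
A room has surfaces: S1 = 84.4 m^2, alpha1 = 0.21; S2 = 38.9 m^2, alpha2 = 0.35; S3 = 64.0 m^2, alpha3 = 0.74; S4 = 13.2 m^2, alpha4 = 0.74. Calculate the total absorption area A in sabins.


Given surfaces:
  Surface 1: 84.4 * 0.21 = 17.724
  Surface 2: 38.9 * 0.35 = 13.615
  Surface 3: 64.0 * 0.74 = 47.36
  Surface 4: 13.2 * 0.74 = 9.768
Formula: A = sum(Si * alpha_i)
A = 17.724 + 13.615 + 47.36 + 9.768
A = 88.47

88.47 sabins


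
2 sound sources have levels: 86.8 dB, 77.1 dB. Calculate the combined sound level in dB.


Formula: L_total = 10 * log10( sum(10^(Li/10)) )
  Source 1: 10^(86.8/10) = 478630092.3226
  Source 2: 10^(77.1/10) = 51286138.3991
Sum of linear values = 529916230.7217
L_total = 10 * log10(529916230.7217) = 87.24

87.24 dB


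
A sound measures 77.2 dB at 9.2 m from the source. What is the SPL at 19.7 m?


Given values:
  SPL1 = 77.2 dB, r1 = 9.2 m, r2 = 19.7 m
Formula: SPL2 = SPL1 - 20 * log10(r2 / r1)
Compute ratio: r2 / r1 = 19.7 / 9.2 = 2.1413
Compute log10: log10(2.1413) = 0.330678
Compute drop: 20 * 0.330678 = 6.6136
SPL2 = 77.2 - 6.6136 = 70.59

70.59 dB


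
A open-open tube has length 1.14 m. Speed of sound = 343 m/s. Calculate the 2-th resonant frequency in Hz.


Given values:
  Tube type: open-open, L = 1.14 m, c = 343 m/s, n = 2
Formula: f_n = n * c / (2 * L)
Compute 2 * L = 2 * 1.14 = 2.28
f = 2 * 343 / 2.28
f = 300.88

300.88 Hz


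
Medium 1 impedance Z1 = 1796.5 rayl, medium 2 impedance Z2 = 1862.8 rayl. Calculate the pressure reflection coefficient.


Given values:
  Z1 = 1796.5 rayl, Z2 = 1862.8 rayl
Formula: R = (Z2 - Z1) / (Z2 + Z1)
Numerator: Z2 - Z1 = 1862.8 - 1796.5 = 66.3
Denominator: Z2 + Z1 = 1862.8 + 1796.5 = 3659.3
R = 66.3 / 3659.3 = 0.0181

0.0181


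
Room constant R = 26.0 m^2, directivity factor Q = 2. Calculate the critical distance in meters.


Given values:
  R = 26.0 m^2, Q = 2
Formula: d_c = 0.141 * sqrt(Q * R)
Compute Q * R = 2 * 26.0 = 52.0
Compute sqrt(52.0) = 7.2111
d_c = 0.141 * 7.2111 = 1.017

1.017 m


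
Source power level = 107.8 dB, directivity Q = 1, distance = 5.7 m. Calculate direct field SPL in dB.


Given values:
  Lw = 107.8 dB, Q = 1, r = 5.7 m
Formula: SPL = Lw + 10 * log10(Q / (4 * pi * r^2))
Compute 4 * pi * r^2 = 4 * pi * 5.7^2 = 408.2814
Compute Q / denom = 1 / 408.2814 = 0.00244929
Compute 10 * log10(0.00244929) = -26.1096
SPL = 107.8 + (-26.1096) = 81.69

81.69 dB


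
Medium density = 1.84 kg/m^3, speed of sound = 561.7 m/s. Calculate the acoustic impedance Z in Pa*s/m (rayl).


Given values:
  rho = 1.84 kg/m^3
  c = 561.7 m/s
Formula: Z = rho * c
Z = 1.84 * 561.7
Z = 1033.53

1033.53 rayl


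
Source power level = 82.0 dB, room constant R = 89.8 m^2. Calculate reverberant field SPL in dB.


Given values:
  Lw = 82.0 dB, R = 89.8 m^2
Formula: SPL = Lw + 10 * log10(4 / R)
Compute 4 / R = 4 / 89.8 = 0.044543
Compute 10 * log10(0.044543) = -13.5122
SPL = 82.0 + (-13.5122) = 68.49

68.49 dB


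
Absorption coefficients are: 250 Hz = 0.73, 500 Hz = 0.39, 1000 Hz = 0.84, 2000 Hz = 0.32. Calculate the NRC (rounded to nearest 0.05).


Given values:
  a_250 = 0.73, a_500 = 0.39
  a_1000 = 0.84, a_2000 = 0.32
Formula: NRC = (a250 + a500 + a1000 + a2000) / 4
Sum = 0.73 + 0.39 + 0.84 + 0.32 = 2.28
NRC = 2.28 / 4 = 0.57
Rounded to nearest 0.05: 0.55

0.55


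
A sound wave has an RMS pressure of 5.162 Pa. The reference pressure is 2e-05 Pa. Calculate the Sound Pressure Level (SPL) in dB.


Given values:
  p = 5.162 Pa
  p_ref = 2e-05 Pa
Formula: SPL = 20 * log10(p / p_ref)
Compute ratio: p / p_ref = 5.162 / 2e-05 = 258100
Compute log10: log10(258100) = 5.411788
Multiply: SPL = 20 * 5.411788 = 108.24

108.24 dB


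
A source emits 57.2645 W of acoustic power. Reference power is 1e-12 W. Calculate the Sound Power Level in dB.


Given values:
  W = 57.2645 W
  W_ref = 1e-12 W
Formula: SWL = 10 * log10(W / W_ref)
Compute ratio: W / W_ref = 57264500000000
Compute log10: log10(57264500000000) = 13.757885
Multiply: SWL = 10 * 13.757885 = 137.58

137.58 dB


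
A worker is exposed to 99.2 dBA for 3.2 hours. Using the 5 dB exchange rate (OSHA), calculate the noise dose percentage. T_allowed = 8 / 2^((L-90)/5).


Given values:
  L = 99.2 dBA, T = 3.2 hours
Formula: T_allowed = 8 / 2^((L - 90) / 5)
Compute exponent: (99.2 - 90) / 5 = 1.84
Compute 2^(1.84) = 3.5801
T_allowed = 8 / 3.5801 = 2.234574 hours
Dose = (T / T_allowed) * 100
Dose = (3.2 / 2.234574) * 100 = 143.2

143.2 %


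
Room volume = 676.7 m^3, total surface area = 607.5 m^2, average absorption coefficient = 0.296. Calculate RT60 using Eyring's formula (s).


Given values:
  V = 676.7 m^3, S = 607.5 m^2, alpha = 0.296
Formula: RT60 = 0.161 * V / (-S * ln(1 - alpha))
Compute ln(1 - 0.296) = ln(0.704) = -0.350977
Denominator: -607.5 * -0.350977 = 213.2185
Numerator: 0.161 * 676.7 = 108.9487
RT60 = 108.9487 / 213.2185 = 0.511

0.511 s


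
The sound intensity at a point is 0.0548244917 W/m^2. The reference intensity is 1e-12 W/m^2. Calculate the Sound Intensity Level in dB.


Given values:
  I = 0.0548244917 W/m^2
  I_ref = 1e-12 W/m^2
Formula: SIL = 10 * log10(I / I_ref)
Compute ratio: I / I_ref = 54824491700
Compute log10: log10(54824491700) = 10.738975
Multiply: SIL = 10 * 10.738975 = 107.39

107.39 dB


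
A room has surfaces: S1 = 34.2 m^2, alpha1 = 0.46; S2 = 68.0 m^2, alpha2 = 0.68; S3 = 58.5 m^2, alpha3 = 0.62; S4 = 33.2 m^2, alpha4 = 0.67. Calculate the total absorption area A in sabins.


Given surfaces:
  Surface 1: 34.2 * 0.46 = 15.732
  Surface 2: 68.0 * 0.68 = 46.24
  Surface 3: 58.5 * 0.62 = 36.27
  Surface 4: 33.2 * 0.67 = 22.244
Formula: A = sum(Si * alpha_i)
A = 15.732 + 46.24 + 36.27 + 22.244
A = 120.49

120.49 sabins


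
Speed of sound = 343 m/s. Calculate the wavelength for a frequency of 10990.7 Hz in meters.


Given values:
  c = 343 m/s, f = 10990.7 Hz
Formula: lambda = c / f
lambda = 343 / 10990.7
lambda = 0.0312

0.0312 m


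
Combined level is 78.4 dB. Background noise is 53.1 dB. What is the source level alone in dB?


Given values:
  L_total = 78.4 dB, L_bg = 53.1 dB
Formula: L_source = 10 * log10(10^(L_total/10) - 10^(L_bg/10))
Convert to linear:
  10^(78.4/10) = 69183097.0919
  10^(53.1/10) = 204173.7945
Difference: 69183097.0919 - 204173.7945 = 68978923.2974
L_source = 10 * log10(68978923.2974) = 78.39

78.39 dB


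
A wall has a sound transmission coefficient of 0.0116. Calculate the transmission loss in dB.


Given values:
  tau = 0.0116
Formula: TL = 10 * log10(1 / tau)
Compute 1 / tau = 1 / 0.0116 = 86.2069
Compute log10(86.2069) = 1.935542
TL = 10 * 1.935542 = 19.36

19.36 dB


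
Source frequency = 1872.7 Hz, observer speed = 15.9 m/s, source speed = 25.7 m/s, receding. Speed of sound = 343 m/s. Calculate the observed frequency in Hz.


Given values:
  f_s = 1872.7 Hz, v_o = 15.9 m/s, v_s = 25.7 m/s
  Direction: receding
Formula: f_o = f_s * (c - v_o) / (c + v_s)
Numerator: c - v_o = 343 - 15.9 = 327.1
Denominator: c + v_s = 343 + 25.7 = 368.7
f_o = 1872.7 * 327.1 / 368.7 = 1661.41

1661.41 Hz


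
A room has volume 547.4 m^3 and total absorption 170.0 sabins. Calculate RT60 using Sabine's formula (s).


Given values:
  V = 547.4 m^3
  A = 170.0 sabins
Formula: RT60 = 0.161 * V / A
Numerator: 0.161 * 547.4 = 88.1314
RT60 = 88.1314 / 170.0 = 0.518

0.518 s


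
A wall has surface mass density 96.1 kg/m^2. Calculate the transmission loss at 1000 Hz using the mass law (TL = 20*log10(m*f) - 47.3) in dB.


Given values:
  m = 96.1 kg/m^2, f = 1000 Hz
Formula: TL = 20 * log10(m * f) - 47.3
Compute m * f = 96.1 * 1000 = 96100.0
Compute log10(96100.0) = 4.982723
Compute 20 * 4.982723 = 99.6545
TL = 99.6545 - 47.3 = 52.35

52.35 dB


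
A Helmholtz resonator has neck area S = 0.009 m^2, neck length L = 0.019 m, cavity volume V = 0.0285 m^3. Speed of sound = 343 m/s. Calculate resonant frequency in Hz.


Given values:
  S = 0.009 m^2, L = 0.019 m, V = 0.0285 m^3, c = 343 m/s
Formula: f = (c / (2*pi)) * sqrt(S / (V * L))
Compute V * L = 0.0285 * 0.019 = 0.0005415
Compute S / (V * L) = 0.009 / 0.0005415 = 16.6205
Compute sqrt(16.6205) = 4.076825
Compute c / (2*pi) = 343 / 6.283185 = 54.590148
f = 54.590148 * 4.076825 = 222.55

222.55 Hz


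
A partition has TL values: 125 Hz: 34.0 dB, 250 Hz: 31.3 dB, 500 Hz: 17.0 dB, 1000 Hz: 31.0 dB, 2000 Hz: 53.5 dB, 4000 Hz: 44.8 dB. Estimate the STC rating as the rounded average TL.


Given TL values at each frequency:
  125 Hz: 34.0 dB
  250 Hz: 31.3 dB
  500 Hz: 17.0 dB
  1000 Hz: 31.0 dB
  2000 Hz: 53.5 dB
  4000 Hz: 44.8 dB
Formula: STC ~ round(average of TL values)
Sum = 34.0 + 31.3 + 17.0 + 31.0 + 53.5 + 44.8 = 211.6
Average = 211.6 / 6 = 35.27
Rounded: 35

35


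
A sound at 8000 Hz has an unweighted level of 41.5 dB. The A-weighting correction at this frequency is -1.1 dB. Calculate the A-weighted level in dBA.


Given values:
  SPL = 41.5 dB
  A-weighting at 8000 Hz = -1.1 dB
Formula: L_A = SPL + A_weight
L_A = 41.5 + (-1.1)
L_A = 40.4

40.4 dBA


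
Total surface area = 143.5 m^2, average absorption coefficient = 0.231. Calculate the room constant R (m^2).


Given values:
  S = 143.5 m^2, alpha = 0.231
Formula: R = S * alpha / (1 - alpha)
Numerator: 143.5 * 0.231 = 33.1485
Denominator: 1 - 0.231 = 0.769
R = 33.1485 / 0.769 = 43.11

43.11 m^2


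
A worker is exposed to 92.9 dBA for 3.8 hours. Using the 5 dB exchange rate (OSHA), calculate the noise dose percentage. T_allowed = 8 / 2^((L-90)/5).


Given values:
  L = 92.9 dBA, T = 3.8 hours
Formula: T_allowed = 8 / 2^((L - 90) / 5)
Compute exponent: (92.9 - 90) / 5 = 0.58
Compute 2^(0.58) = 1.494849
T_allowed = 8 / 1.494849 = 5.351711 hours
Dose = (T / T_allowed) * 100
Dose = (3.8 / 5.351711) * 100 = 71.01

71.01 %


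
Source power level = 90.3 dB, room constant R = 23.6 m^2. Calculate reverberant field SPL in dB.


Given values:
  Lw = 90.3 dB, R = 23.6 m^2
Formula: SPL = Lw + 10 * log10(4 / R)
Compute 4 / R = 4 / 23.6 = 0.169492
Compute 10 * log10(0.169492) = -7.7085
SPL = 90.3 + (-7.7085) = 82.59

82.59 dB


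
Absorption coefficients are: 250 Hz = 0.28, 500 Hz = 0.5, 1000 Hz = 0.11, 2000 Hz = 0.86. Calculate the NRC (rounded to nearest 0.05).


Given values:
  a_250 = 0.28, a_500 = 0.5
  a_1000 = 0.11, a_2000 = 0.86
Formula: NRC = (a250 + a500 + a1000 + a2000) / 4
Sum = 0.28 + 0.5 + 0.11 + 0.86 = 1.75
NRC = 1.75 / 4 = 0.4375
Rounded to nearest 0.05: 0.45

0.45


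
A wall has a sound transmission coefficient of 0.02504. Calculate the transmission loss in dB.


Given values:
  tau = 0.02504
Formula: TL = 10 * log10(1 / tau)
Compute 1 / tau = 1 / 0.02504 = 39.9361
Compute log10(39.9361) = 1.601366
TL = 10 * 1.601366 = 16.01

16.01 dB


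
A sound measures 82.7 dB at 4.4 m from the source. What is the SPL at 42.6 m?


Given values:
  SPL1 = 82.7 dB, r1 = 4.4 m, r2 = 42.6 m
Formula: SPL2 = SPL1 - 20 * log10(r2 / r1)
Compute ratio: r2 / r1 = 42.6 / 4.4 = 9.6818
Compute log10: log10(9.6818) = 0.985956
Compute drop: 20 * 0.985956 = 19.7191
SPL2 = 82.7 - 19.7191 = 62.98

62.98 dB


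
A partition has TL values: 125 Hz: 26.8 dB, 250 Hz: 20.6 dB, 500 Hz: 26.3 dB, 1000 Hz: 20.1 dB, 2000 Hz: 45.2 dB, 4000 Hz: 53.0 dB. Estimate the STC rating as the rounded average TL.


Given TL values at each frequency:
  125 Hz: 26.8 dB
  250 Hz: 20.6 dB
  500 Hz: 26.3 dB
  1000 Hz: 20.1 dB
  2000 Hz: 45.2 dB
  4000 Hz: 53.0 dB
Formula: STC ~ round(average of TL values)
Sum = 26.8 + 20.6 + 26.3 + 20.1 + 45.2 + 53.0 = 192.0
Average = 192.0 / 6 = 32.0
Rounded: 32

32


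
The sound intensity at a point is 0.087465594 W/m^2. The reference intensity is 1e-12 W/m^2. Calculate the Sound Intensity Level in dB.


Given values:
  I = 0.087465594 W/m^2
  I_ref = 1e-12 W/m^2
Formula: SIL = 10 * log10(I / I_ref)
Compute ratio: I / I_ref = 87465594000
Compute log10: log10(87465594000) = 10.941837
Multiply: SIL = 10 * 10.941837 = 109.42

109.42 dB


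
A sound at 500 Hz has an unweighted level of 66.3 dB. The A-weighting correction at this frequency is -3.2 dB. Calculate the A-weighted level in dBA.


Given values:
  SPL = 66.3 dB
  A-weighting at 500 Hz = -3.2 dB
Formula: L_A = SPL + A_weight
L_A = 66.3 + (-3.2)
L_A = 63.1

63.1 dBA


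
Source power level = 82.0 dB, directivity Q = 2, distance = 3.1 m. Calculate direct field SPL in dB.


Given values:
  Lw = 82.0 dB, Q = 2, r = 3.1 m
Formula: SPL = Lw + 10 * log10(Q / (4 * pi * r^2))
Compute 4 * pi * r^2 = 4 * pi * 3.1^2 = 120.7628
Compute Q / denom = 2 / 120.7628 = 0.01656139
Compute 10 * log10(0.01656139) = -17.809
SPL = 82.0 + (-17.809) = 64.19

64.19 dB


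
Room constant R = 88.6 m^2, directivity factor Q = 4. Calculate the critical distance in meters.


Given values:
  R = 88.6 m^2, Q = 4
Formula: d_c = 0.141 * sqrt(Q * R)
Compute Q * R = 4 * 88.6 = 354.4
Compute sqrt(354.4) = 18.8255
d_c = 0.141 * 18.8255 = 2.654

2.654 m


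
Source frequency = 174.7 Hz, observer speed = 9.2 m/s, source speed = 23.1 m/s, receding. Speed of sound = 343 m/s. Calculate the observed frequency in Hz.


Given values:
  f_s = 174.7 Hz, v_o = 9.2 m/s, v_s = 23.1 m/s
  Direction: receding
Formula: f_o = f_s * (c - v_o) / (c + v_s)
Numerator: c - v_o = 343 - 9.2 = 333.8
Denominator: c + v_s = 343 + 23.1 = 366.1
f_o = 174.7 * 333.8 / 366.1 = 159.29

159.29 Hz


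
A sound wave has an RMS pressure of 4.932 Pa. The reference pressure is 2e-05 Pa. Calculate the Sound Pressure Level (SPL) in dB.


Given values:
  p = 4.932 Pa
  p_ref = 2e-05 Pa
Formula: SPL = 20 * log10(p / p_ref)
Compute ratio: p / p_ref = 4.932 / 2e-05 = 246600
Compute log10: log10(246600) = 5.391993
Multiply: SPL = 20 * 5.391993 = 107.84

107.84 dB


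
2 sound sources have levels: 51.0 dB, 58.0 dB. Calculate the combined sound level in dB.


Formula: L_total = 10 * log10( sum(10^(Li/10)) )
  Source 1: 10^(51.0/10) = 125892.5412
  Source 2: 10^(58.0/10) = 630957.3445
Sum of linear values = 756849.8857
L_total = 10 * log10(756849.8857) = 58.79

58.79 dB


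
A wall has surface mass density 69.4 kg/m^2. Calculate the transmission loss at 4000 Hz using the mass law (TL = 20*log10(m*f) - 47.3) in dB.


Given values:
  m = 69.4 kg/m^2, f = 4000 Hz
Formula: TL = 20 * log10(m * f) - 47.3
Compute m * f = 69.4 * 4000 = 277600.0
Compute log10(277600.0) = 5.443419
Compute 20 * 5.443419 = 108.8684
TL = 108.8684 - 47.3 = 61.57

61.57 dB
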